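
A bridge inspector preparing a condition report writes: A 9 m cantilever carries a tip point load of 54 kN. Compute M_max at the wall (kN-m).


For a cantilever with a point load at the free end:
M_max = P * L = 54 * 9 = 486 kN-m

486 kN-m


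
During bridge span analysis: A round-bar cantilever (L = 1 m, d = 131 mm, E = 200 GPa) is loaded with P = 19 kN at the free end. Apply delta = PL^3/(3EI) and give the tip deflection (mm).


I = pi * d^4 / 64 = pi * 131^4 / 64 = 14456231.07 mm^4
L = 1000.0 mm, P = 19000.0 N, E = 200000.0 MPa
delta = P * L^3 / (3 * E * I)
= 19000.0 * 1000.0^3 / (3 * 200000.0 * 14456231.07)
= 2.1905 mm

2.1905 mm


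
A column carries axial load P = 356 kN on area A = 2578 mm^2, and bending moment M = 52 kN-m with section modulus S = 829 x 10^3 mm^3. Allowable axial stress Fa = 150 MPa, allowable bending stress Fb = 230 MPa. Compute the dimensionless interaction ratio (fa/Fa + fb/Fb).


f_a = P / A = 356000.0 / 2578 = 138.0915 MPa
f_b = M / S = 52000000.0 / 829000.0 = 62.7262 MPa
Ratio = f_a / Fa + f_b / Fb
= 138.0915 / 150 + 62.7262 / 230
= 1.1933 (dimensionless)

1.1933 (dimensionless)


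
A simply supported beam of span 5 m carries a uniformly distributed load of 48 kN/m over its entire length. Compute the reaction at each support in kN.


Total load = w * L = 48 * 5 = 240 kN
By symmetry, each reaction R = total / 2 = 240 / 2 = 120.0 kN

120.0 kN


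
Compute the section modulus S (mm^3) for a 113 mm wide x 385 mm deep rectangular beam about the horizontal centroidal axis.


S = b * h^2 / 6
= 113 * 385^2 / 6
= 113 * 148225 / 6
= 2791570.83 mm^3

2791570.83 mm^3


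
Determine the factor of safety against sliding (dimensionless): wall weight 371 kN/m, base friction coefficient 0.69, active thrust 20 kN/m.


Resisting force = mu * W = 0.69 * 371 = 255.99 kN/m
FOS = Resisting / Driving = 255.99 / 20
= 12.7995 (dimensionless)

12.7995 (dimensionless)


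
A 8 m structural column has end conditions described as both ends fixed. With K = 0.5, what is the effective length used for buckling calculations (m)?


L_eff = K * L
= 0.5 * 8
= 4.0 m

4.0 m


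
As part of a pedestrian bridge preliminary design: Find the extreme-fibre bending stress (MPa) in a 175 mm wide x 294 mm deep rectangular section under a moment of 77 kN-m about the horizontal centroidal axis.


I = b * h^3 / 12 = 175 * 294^3 / 12 = 370594350.0 mm^4
y = h / 2 = 294 / 2 = 147.0 mm
M = 77 kN-m = 77000000.0 N-mm
sigma = M * y / I = 77000000.0 * 147.0 / 370594350.0
= 30.54 MPa

30.54 MPa


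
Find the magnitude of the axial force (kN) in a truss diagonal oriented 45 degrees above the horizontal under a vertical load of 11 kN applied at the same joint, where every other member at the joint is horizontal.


At the joint, only the diagonal has a vertical component, so vertical equilibrium gives:
F * sin(45) = 11
F = 11 / sin(45)
= 11 / 0.707107
= 15.56 kN

15.56 kN


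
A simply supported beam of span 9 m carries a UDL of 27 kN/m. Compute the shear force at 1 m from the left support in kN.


R_A = w * L / 2 = 27 * 9 / 2 = 121.5 kN
V(x) = R_A - w * x = 121.5 - 27 * 1
= 94.5 kN

94.5 kN


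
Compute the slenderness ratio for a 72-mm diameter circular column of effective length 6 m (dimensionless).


Radius of gyration r = d / 4 = 72 / 4 = 18.0 mm
L_eff = 6000.0 mm
Slenderness ratio = L / r = 6000.0 / 18.0 = 333.33 (dimensionless)

333.33 (dimensionless)


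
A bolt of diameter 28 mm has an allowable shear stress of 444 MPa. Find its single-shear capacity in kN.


A = pi * d^2 / 4 = pi * 28^2 / 4 = 615.7522 mm^2
V = f_v * A / 1000 = 444 * 615.7522 / 1000
= 273.394 kN

273.394 kN


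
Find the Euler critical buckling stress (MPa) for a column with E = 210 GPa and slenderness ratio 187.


sigma_cr = pi^2 * E / lambda^2
= 9.8696 * 210000.0 / 187^2
= 9.8696 * 210000.0 / 34969
= 59.2701 MPa

59.2701 MPa


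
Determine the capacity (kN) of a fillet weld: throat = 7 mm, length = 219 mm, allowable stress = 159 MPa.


Strength = throat * length * allowable stress
= 7 * 219 * 159 N
= 243747 N
= 243.75 kN

243.75 kN


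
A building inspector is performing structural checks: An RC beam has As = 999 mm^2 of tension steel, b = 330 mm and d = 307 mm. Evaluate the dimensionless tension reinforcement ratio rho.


rho = As / (b * d)
= 999 / (330 * 307)
= 999 / 101310
= 0.009861 (dimensionless)

0.009861 (dimensionless)


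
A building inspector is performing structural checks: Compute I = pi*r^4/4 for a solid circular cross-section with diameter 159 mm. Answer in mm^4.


r = d / 2 = 159 / 2 = 79.5 mm
I = pi * r^4 / 4 = pi * 79.5^4 / 4
= 31373169.51 mm^4

31373169.51 mm^4


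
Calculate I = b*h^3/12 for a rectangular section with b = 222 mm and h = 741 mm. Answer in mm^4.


I = b * h^3 / 12
= 222 * 741^3 / 12
= 222 * 406869021 / 12
= 7527076888.5 mm^4

7527076888.5 mm^4


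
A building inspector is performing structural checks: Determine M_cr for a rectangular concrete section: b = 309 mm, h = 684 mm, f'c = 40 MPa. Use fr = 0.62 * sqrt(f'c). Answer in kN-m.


fr = 0.62 * sqrt(40) = 0.62 * 6.3246 = 3.9212 MPa
I = 309 * 684^3 / 12 = 8240347728.0 mm^4
y_t = 342.0 mm
M_cr = fr * I / y_t = 3.9212 * 8240347728.0 / 342.0 N-mm
= 94.4803 kN-m

94.4803 kN-m


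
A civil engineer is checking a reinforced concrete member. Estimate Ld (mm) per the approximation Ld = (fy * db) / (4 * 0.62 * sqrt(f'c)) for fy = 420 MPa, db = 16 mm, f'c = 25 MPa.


Ld = (fy * db) / (4 * 0.62 * sqrt(f'c))
= (420 * 16) / (4 * 0.62 * sqrt(25))
= 6720 / 12.4
= 541.94 mm

541.94 mm


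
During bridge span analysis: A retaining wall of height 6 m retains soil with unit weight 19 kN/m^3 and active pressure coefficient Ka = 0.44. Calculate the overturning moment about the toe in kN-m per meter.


Pa = 0.5 * Ka * gamma * H^2
= 0.5 * 0.44 * 19 * 6^2
= 150.48 kN/m
Arm = H / 3 = 6 / 3 = 2.0 m
Mo = Pa * arm = Pa * H / 3 = 150.48 * 6 / 3 = 300.96 kN-m/m

300.96 kN-m/m


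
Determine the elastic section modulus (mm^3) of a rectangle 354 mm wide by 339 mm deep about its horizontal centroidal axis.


S = b * h^2 / 6
= 354 * 339^2 / 6
= 354 * 114921 / 6
= 6780339.0 mm^3

6780339.0 mm^3


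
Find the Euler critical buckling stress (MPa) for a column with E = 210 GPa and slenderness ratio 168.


sigma_cr = pi^2 * E / lambda^2
= 9.8696 * 210000.0 / 168^2
= 9.8696 * 210000.0 / 28224
= 73.4346 MPa

73.4346 MPa


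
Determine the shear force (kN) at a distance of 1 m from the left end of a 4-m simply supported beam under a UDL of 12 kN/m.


R_A = w * L / 2 = 12 * 4 / 2 = 24.0 kN
V(x) = R_A - w * x = 24.0 - 12 * 1
= 12.0 kN

12.0 kN


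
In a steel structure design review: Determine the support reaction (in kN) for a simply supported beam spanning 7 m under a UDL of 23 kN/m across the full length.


Total load = w * L = 23 * 7 = 161 kN
By symmetry, each reaction R = total / 2 = 161 / 2 = 80.5 kN

80.5 kN


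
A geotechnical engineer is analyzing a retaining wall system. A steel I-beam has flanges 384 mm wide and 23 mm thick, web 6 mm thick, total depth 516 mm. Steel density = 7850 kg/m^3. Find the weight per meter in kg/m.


A_flanges = 2 * 384 * 23 = 17664 mm^2
A_web = (516 - 2 * 23) * 6 = 2820 mm^2
A_total = 17664 + 2820 = 20484 mm^2 = 0.020484 m^2
Weight = rho * A = 7850 * 0.020484 = 160.7994 kg/m

160.7994 kg/m


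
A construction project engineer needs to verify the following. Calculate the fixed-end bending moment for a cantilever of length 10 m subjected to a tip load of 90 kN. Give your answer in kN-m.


For a cantilever with a point load at the free end:
M_max = P * L = 90 * 10 = 900 kN-m

900 kN-m


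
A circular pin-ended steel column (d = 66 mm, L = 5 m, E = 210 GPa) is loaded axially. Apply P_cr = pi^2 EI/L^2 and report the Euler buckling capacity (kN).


I = pi * d^4 / 64 = 931420.18 mm^4
L = 5000.0 mm
P_cr = pi^2 * E * I / L^2
= 9.8696 * 210000.0 * 931420.18 / 5000.0^2
= 77219.09 N = 77.2191 kN

77.2191 kN


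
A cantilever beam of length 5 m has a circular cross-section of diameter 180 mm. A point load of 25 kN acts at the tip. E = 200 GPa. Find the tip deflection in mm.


I = pi * d^4 / 64 = pi * 180^4 / 64 = 51529973.5 mm^4
L = 5000.0 mm, P = 25000.0 N, E = 200000.0 MPa
delta = P * L^3 / (3 * E * I)
= 25000.0 * 5000.0^3 / (3 * 200000.0 * 51529973.5)
= 101.0739 mm

101.0739 mm


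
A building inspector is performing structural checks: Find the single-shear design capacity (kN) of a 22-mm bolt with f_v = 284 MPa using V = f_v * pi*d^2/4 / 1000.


A = pi * d^2 / 4 = pi * 22^2 / 4 = 380.1327 mm^2
V = f_v * A / 1000 = 284 * 380.1327 / 1000
= 107.9577 kN

107.9577 kN


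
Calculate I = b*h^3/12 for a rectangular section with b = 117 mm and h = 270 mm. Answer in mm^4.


I = b * h^3 / 12
= 117 * 270^3 / 12
= 117 * 19683000 / 12
= 191909250.0 mm^4

191909250.0 mm^4


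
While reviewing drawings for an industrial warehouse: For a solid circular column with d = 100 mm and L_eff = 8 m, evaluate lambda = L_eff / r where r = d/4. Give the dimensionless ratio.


Radius of gyration r = d / 4 = 100 / 4 = 25.0 mm
L_eff = 8000.0 mm
Slenderness ratio = L / r = 8000.0 / 25.0 = 320.0 (dimensionless)

320.0 (dimensionless)


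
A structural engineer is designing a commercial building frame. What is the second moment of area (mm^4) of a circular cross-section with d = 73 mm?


r = d / 2 = 73 / 2 = 36.5 mm
I = pi * r^4 / 4 = pi * 36.5^4 / 4
= 1393995.4 mm^4

1393995.4 mm^4


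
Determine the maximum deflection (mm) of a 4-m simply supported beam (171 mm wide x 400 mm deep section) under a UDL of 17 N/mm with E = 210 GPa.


I = 171 * 400^3 / 12 = 912000000.0 mm^4
L = 4000.0 mm, w = 17 N/mm, E = 210000.0 MPa
delta = 5 * w * L^4 / (384 * E * I)
= 5 * 17 * 4000.0^4 / (384 * 210000.0 * 912000000.0)
= 0.2959 mm

0.2959 mm


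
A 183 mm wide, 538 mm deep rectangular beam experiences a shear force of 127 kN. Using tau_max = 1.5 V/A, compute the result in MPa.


A = b * h = 183 * 538 = 98454 mm^2
V = 127 kN = 127000.0 N
tau_max = 1.5 * V / A = 1.5 * 127000.0 / 98454
= 1.9349 MPa

1.9349 MPa


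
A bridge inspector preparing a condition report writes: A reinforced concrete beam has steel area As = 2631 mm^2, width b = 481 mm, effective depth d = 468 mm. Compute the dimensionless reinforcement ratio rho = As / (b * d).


rho = As / (b * d)
= 2631 / (481 * 468)
= 2631 / 225108
= 0.011688 (dimensionless)

0.011688 (dimensionless)


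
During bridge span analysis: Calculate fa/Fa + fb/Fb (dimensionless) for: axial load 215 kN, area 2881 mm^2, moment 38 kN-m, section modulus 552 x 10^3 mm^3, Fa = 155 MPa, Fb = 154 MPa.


f_a = P / A = 215000.0 / 2881 = 74.6269 MPa
f_b = M / S = 38000000.0 / 552000.0 = 68.8406 MPa
Ratio = f_a / Fa + f_b / Fb
= 74.6269 / 155 + 68.8406 / 154
= 0.9285 (dimensionless)

0.9285 (dimensionless)


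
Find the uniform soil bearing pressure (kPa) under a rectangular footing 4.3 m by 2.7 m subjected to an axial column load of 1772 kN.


A = 4.3 * 2.7 = 11.61 m^2
q = P / A = 1772 / 11.61
= 152.627 kPa

152.627 kPa


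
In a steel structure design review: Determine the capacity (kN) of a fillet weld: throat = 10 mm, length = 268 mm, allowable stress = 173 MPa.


Strength = throat * length * allowable stress
= 10 * 268 * 173 N
= 463640 N
= 463.64 kN

463.64 kN


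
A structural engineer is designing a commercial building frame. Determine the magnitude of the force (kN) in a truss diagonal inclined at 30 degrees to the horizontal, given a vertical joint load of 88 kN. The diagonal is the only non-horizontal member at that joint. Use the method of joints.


At the joint, only the diagonal has a vertical component, so vertical equilibrium gives:
F * sin(30) = 88
F = 88 / sin(30)
= 88 / 0.5
= 176.0 kN

176.0 kN


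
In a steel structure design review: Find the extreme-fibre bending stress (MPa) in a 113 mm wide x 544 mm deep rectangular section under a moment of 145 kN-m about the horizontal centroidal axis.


I = b * h^3 / 12 = 113 * 544^3 / 12 = 1515981482.67 mm^4
y = h / 2 = 544 / 2 = 272.0 mm
M = 145 kN-m = 145000000.0 N-mm
sigma = M * y / I = 145000000.0 * 272.0 / 1515981482.67
= 26.02 MPa

26.02 MPa


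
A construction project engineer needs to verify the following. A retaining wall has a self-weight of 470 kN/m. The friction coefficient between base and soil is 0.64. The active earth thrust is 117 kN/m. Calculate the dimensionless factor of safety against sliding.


Resisting force = mu * W = 0.64 * 470 = 300.8 kN/m
FOS = Resisting / Driving = 300.8 / 117
= 2.5709 (dimensionless)

2.5709 (dimensionless)


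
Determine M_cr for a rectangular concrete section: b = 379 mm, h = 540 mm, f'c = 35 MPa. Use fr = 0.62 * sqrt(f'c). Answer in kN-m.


fr = 0.62 * sqrt(35) = 0.62 * 5.9161 = 3.668 MPa
I = 379 * 540^3 / 12 = 4973238000.0 mm^4
y_t = 270.0 mm
M_cr = fr * I / y_t = 3.668 * 4973238000.0 / 270.0 N-mm
= 67.5618 kN-m

67.5618 kN-m


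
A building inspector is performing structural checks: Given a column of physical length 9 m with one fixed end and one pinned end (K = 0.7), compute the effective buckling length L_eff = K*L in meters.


L_eff = K * L
= 0.7 * 9
= 6.3 m

6.3 m


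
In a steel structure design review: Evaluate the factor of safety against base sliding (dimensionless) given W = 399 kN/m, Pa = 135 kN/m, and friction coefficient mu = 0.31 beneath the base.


Resisting force = mu * W = 0.31 * 399 = 123.69 kN/m
FOS = Resisting / Driving = 123.69 / 135
= 0.9162 (dimensionless)

0.9162 (dimensionless)


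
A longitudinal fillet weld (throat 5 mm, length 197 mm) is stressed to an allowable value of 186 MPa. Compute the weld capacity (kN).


Strength = throat * length * allowable stress
= 5 * 197 * 186 N
= 183210 N
= 183.21 kN

183.21 kN


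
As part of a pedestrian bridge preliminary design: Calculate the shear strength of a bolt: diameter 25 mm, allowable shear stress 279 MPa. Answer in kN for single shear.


A = pi * d^2 / 4 = pi * 25^2 / 4 = 490.8739 mm^2
V = f_v * A / 1000 = 279 * 490.8739 / 1000
= 136.9538 kN

136.9538 kN


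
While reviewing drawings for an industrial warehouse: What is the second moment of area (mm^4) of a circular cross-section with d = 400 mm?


r = d / 2 = 400 / 2 = 200.0 mm
I = pi * r^4 / 4 = pi * 200.0^4 / 4
= 1256637061.44 mm^4

1256637061.44 mm^4


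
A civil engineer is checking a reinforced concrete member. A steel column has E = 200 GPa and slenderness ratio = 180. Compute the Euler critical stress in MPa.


sigma_cr = pi^2 * E / lambda^2
= 9.8696 * 200000.0 / 180^2
= 9.8696 * 200000.0 / 32400
= 60.9235 MPa

60.9235 MPa


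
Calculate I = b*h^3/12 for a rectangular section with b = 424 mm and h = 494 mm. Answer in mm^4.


I = b * h^3 / 12
= 424 * 494^3 / 12
= 424 * 120553784 / 12
= 4259567034.67 mm^4

4259567034.67 mm^4


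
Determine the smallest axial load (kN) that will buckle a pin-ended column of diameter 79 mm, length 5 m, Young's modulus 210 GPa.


I = pi * d^4 / 64 = 1911957.63 mm^4
L = 5000.0 mm
P_cr = pi^2 * E * I / L^2
= 9.8696 * 210000.0 * 1911957.63 / 5000.0^2
= 158510.23 N = 158.5102 kN

158.5102 kN


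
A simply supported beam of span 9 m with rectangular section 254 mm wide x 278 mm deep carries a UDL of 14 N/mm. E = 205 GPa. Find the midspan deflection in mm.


I = 254 * 278^3 / 12 = 454764817.33 mm^4
L = 9000.0 mm, w = 14 N/mm, E = 205000.0 MPa
delta = 5 * w * L^4 / (384 * E * I)
= 5 * 14 * 9000.0^4 / (384 * 205000.0 * 454764817.33)
= 12.8291 mm

12.8291 mm


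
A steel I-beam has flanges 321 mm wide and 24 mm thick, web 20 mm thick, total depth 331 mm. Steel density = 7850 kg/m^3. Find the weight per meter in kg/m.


A_flanges = 2 * 321 * 24 = 15408 mm^2
A_web = (331 - 2 * 24) * 20 = 5660 mm^2
A_total = 15408 + 5660 = 21068 mm^2 = 0.021068 m^2
Weight = rho * A = 7850 * 0.021068 = 165.3838 kg/m

165.3838 kg/m


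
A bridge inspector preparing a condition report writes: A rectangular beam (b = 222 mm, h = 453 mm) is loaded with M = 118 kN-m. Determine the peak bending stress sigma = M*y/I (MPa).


I = b * h^3 / 12 = 222 * 453^3 / 12 = 1719754024.5 mm^4
y = h / 2 = 453 / 2 = 226.5 mm
M = 118 kN-m = 118000000.0 N-mm
sigma = M * y / I = 118000000.0 * 226.5 / 1719754024.5
= 15.54 MPa

15.54 MPa


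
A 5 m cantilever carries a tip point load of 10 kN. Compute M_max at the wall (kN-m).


For a cantilever with a point load at the free end:
M_max = P * L = 10 * 5 = 50 kN-m

50 kN-m


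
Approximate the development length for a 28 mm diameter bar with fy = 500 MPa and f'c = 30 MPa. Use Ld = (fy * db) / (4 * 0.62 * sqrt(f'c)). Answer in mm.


Ld = (fy * db) / (4 * 0.62 * sqrt(f'c))
= (500 * 28) / (4 * 0.62 * sqrt(30))
= 14000 / 13.5835
= 1030.66 mm

1030.66 mm


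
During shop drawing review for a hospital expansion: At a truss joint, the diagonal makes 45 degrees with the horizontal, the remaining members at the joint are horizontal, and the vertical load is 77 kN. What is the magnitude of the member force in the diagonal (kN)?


At the joint, only the diagonal has a vertical component, so vertical equilibrium gives:
F * sin(45) = 77
F = 77 / sin(45)
= 77 / 0.707107
= 108.89 kN

108.89 kN


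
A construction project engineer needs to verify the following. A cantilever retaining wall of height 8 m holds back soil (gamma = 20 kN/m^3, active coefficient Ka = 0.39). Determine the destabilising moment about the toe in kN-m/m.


Pa = 0.5 * Ka * gamma * H^2
= 0.5 * 0.39 * 20 * 8^2
= 249.6 kN/m
Arm = H / 3 = 8 / 3 = 2.6667 m
Mo = Pa * arm = Pa * H / 3 = 249.6 * 8 / 3 = 665.6 kN-m/m

665.6 kN-m/m


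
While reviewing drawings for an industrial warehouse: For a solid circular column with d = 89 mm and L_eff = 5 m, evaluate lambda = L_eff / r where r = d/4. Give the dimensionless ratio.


Radius of gyration r = d / 4 = 89 / 4 = 22.25 mm
L_eff = 5000.0 mm
Slenderness ratio = L / r = 5000.0 / 22.25 = 224.72 (dimensionless)

224.72 (dimensionless)


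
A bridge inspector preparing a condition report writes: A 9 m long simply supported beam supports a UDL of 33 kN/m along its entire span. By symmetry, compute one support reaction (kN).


Total load = w * L = 33 * 9 = 297 kN
By symmetry, each reaction R = total / 2 = 297 / 2 = 148.5 kN

148.5 kN


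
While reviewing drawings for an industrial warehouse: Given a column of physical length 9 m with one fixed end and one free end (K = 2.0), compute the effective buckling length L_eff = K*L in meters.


L_eff = K * L
= 2.0 * 9
= 18.0 m

18.0 m


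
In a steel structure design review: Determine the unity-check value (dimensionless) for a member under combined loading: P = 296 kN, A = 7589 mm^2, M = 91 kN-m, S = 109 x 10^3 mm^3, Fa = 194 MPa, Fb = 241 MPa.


f_a = P / A = 296000.0 / 7589 = 39.0038 MPa
f_b = M / S = 91000000.0 / 109000.0 = 834.8624 MPa
Ratio = f_a / Fa + f_b / Fb
= 39.0038 / 194 + 834.8624 / 241
= 3.6652 (dimensionless)

3.6652 (dimensionless)


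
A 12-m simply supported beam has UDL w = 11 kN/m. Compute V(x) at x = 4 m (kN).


R_A = w * L / 2 = 11 * 12 / 2 = 66.0 kN
V(x) = R_A - w * x = 66.0 - 11 * 4
= 22.0 kN

22.0 kN


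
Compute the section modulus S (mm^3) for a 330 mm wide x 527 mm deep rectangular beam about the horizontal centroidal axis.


S = b * h^2 / 6
= 330 * 527^2 / 6
= 330 * 277729 / 6
= 15275095.0 mm^3

15275095.0 mm^3


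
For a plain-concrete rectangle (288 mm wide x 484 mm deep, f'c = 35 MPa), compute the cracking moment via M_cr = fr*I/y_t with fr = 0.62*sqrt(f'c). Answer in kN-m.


fr = 0.62 * sqrt(35) = 0.62 * 5.9161 = 3.668 MPa
I = 288 * 484^3 / 12 = 2721117696.0 mm^4
y_t = 242.0 mm
M_cr = fr * I / y_t = 3.668 * 2721117696.0 / 242.0 N-mm
= 41.2437 kN-m

41.2437 kN-m


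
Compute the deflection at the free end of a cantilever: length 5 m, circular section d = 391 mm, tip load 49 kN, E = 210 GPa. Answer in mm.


I = pi * d^4 / 64 = pi * 391^4 / 64 = 1147299827.52 mm^4
L = 5000.0 mm, P = 49000.0 N, E = 210000.0 MPa
delta = P * L^3 / (3 * E * I)
= 49000.0 * 5000.0^3 / (3 * 210000.0 * 1147299827.52)
= 8.474 mm

8.474 mm


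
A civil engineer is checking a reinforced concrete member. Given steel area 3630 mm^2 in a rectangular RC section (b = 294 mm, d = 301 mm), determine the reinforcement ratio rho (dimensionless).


rho = As / (b * d)
= 3630 / (294 * 301)
= 3630 / 88494
= 0.04102 (dimensionless)

0.04102 (dimensionless)


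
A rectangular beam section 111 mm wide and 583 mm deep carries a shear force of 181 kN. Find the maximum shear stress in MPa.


A = b * h = 111 * 583 = 64713 mm^2
V = 181 kN = 181000.0 N
tau_max = 1.5 * V / A = 1.5 * 181000.0 / 64713
= 4.1954 MPa

4.1954 MPa


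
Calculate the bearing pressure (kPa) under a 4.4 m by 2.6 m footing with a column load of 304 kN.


A = 4.4 * 2.6 = 11.44 m^2
q = P / A = 304 / 11.44
= 26.5734 kPa

26.5734 kPa


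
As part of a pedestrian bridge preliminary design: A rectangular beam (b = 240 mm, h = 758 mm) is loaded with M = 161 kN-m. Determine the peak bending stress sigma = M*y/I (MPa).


I = b * h^3 / 12 = 240 * 758^3 / 12 = 8710390240.0 mm^4
y = h / 2 = 758 / 2 = 379.0 mm
M = 161 kN-m = 161000000.0 N-mm
sigma = M * y / I = 161000000.0 * 379.0 / 8710390240.0
= 7.01 MPa

7.01 MPa


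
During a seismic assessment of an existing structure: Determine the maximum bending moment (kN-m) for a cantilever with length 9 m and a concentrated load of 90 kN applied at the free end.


For a cantilever with a point load at the free end:
M_max = P * L = 90 * 9 = 810 kN-m

810 kN-m


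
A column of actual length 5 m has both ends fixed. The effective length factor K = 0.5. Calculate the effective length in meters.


L_eff = K * L
= 0.5 * 5
= 2.5 m

2.5 m


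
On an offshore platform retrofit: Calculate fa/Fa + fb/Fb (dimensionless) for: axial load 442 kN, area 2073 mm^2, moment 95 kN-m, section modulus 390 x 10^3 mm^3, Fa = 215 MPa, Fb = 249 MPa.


f_a = P / A = 442000.0 / 2073 = 213.2176 MPa
f_b = M / S = 95000000.0 / 390000.0 = 243.5897 MPa
Ratio = f_a / Fa + f_b / Fb
= 213.2176 / 215 + 243.5897 / 249
= 1.97 (dimensionless)

1.97 (dimensionless)


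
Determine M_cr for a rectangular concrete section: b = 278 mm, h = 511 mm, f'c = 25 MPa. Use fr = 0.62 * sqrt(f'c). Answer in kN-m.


fr = 0.62 * sqrt(25) = 0.62 * 5.0 = 3.1 MPa
I = 278 * 511^3 / 12 = 3091193918.17 mm^4
y_t = 255.5 mm
M_cr = fr * I / y_t = 3.1 * 3091193918.17 / 255.5 N-mm
= 37.5057 kN-m

37.5057 kN-m


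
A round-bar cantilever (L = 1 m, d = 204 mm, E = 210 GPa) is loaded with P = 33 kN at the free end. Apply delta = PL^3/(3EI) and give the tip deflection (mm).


I = pi * d^4 / 64 = pi * 204^4 / 64 = 85014023.05 mm^4
L = 1000.0 mm, P = 33000.0 N, E = 210000.0 MPa
delta = P * L^3 / (3 * E * I)
= 33000.0 * 1000.0^3 / (3 * 210000.0 * 85014023.05)
= 0.6161 mm

0.6161 mm


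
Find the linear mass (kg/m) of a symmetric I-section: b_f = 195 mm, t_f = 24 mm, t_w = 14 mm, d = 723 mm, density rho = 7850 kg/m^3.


A_flanges = 2 * 195 * 24 = 9360 mm^2
A_web = (723 - 2 * 24) * 14 = 9450 mm^2
A_total = 9360 + 9450 = 18810 mm^2 = 0.018810 m^2
Weight = rho * A = 7850 * 0.018810 = 147.6585 kg/m

147.6585 kg/m


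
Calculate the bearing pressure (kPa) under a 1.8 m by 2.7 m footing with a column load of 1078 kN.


A = 1.8 * 2.7 = 4.86 m^2
q = P / A = 1078 / 4.86
= 221.8107 kPa

221.8107 kPa


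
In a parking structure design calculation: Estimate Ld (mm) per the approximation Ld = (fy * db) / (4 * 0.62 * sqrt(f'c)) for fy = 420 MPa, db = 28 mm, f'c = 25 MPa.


Ld = (fy * db) / (4 * 0.62 * sqrt(f'c))
= (420 * 28) / (4 * 0.62 * sqrt(25))
= 11760 / 12.4
= 948.39 mm

948.39 mm


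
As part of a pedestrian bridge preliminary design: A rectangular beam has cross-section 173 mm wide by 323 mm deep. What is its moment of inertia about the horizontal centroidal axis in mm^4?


I = b * h^3 / 12
= 173 * 323^3 / 12
= 173 * 33698267 / 12
= 485816682.58 mm^4

485816682.58 mm^4


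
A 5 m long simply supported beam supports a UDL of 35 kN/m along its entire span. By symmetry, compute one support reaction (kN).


Total load = w * L = 35 * 5 = 175 kN
By symmetry, each reaction R = total / 2 = 175 / 2 = 87.5 kN

87.5 kN


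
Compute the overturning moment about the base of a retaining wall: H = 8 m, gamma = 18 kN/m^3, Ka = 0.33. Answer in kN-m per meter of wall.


Pa = 0.5 * Ka * gamma * H^2
= 0.5 * 0.33 * 18 * 8^2
= 190.08 kN/m
Arm = H / 3 = 8 / 3 = 2.6667 m
Mo = Pa * arm = Pa * H / 3 = 190.08 * 8 / 3 = 506.88 kN-m/m

506.88 kN-m/m


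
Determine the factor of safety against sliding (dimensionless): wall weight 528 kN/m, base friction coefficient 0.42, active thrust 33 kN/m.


Resisting force = mu * W = 0.42 * 528 = 221.76 kN/m
FOS = Resisting / Driving = 221.76 / 33
= 6.72 (dimensionless)

6.72 (dimensionless)


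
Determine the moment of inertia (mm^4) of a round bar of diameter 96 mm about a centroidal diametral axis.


r = d / 2 = 96 / 2 = 48.0 mm
I = pi * r^4 / 4 = pi * 48.0^4 / 4
= 4169220.18 mm^4

4169220.18 mm^4


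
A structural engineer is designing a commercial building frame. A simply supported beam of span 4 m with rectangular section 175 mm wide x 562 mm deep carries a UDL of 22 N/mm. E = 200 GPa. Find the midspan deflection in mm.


I = 175 * 562^3 / 12 = 2588604783.33 mm^4
L = 4000.0 mm, w = 22 N/mm, E = 200000.0 MPa
delta = 5 * w * L^4 / (384 * E * I)
= 5 * 22 * 4000.0^4 / (384 * 200000.0 * 2588604783.33)
= 0.1416 mm

0.1416 mm


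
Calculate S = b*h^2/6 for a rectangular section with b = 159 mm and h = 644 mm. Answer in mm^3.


S = b * h^2 / 6
= 159 * 644^2 / 6
= 159 * 414736 / 6
= 10990504.0 mm^3

10990504.0 mm^3


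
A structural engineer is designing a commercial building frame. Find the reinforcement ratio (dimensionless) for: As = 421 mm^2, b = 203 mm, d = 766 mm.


rho = As / (b * d)
= 421 / (203 * 766)
= 421 / 155498
= 0.002707 (dimensionless)

0.002707 (dimensionless)


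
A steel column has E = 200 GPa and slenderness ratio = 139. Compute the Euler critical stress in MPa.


sigma_cr = pi^2 * E / lambda^2
= 9.8696 * 200000.0 / 139^2
= 9.8696 * 200000.0 / 19321
= 102.1645 MPa

102.1645 MPa


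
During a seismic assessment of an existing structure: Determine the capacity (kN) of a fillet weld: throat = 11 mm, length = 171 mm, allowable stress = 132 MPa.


Strength = throat * length * allowable stress
= 11 * 171 * 132 N
= 248292 N
= 248.29 kN

248.29 kN


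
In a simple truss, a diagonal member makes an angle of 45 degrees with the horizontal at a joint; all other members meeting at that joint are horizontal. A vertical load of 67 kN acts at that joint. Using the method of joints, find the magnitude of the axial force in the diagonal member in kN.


At the joint, only the diagonal has a vertical component, so vertical equilibrium gives:
F * sin(45) = 67
F = 67 / sin(45)
= 67 / 0.707107
= 94.75 kN

94.75 kN


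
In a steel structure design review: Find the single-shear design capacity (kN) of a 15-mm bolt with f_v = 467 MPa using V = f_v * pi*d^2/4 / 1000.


A = pi * d^2 / 4 = pi * 15^2 / 4 = 176.7146 mm^2
V = f_v * A / 1000 = 467 * 176.7146 / 1000
= 82.5257 kN

82.5257 kN


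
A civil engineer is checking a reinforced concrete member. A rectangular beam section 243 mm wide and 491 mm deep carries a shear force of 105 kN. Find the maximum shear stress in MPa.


A = b * h = 243 * 491 = 119313 mm^2
V = 105 kN = 105000.0 N
tau_max = 1.5 * V / A = 1.5 * 105000.0 / 119313
= 1.3201 MPa

1.3201 MPa


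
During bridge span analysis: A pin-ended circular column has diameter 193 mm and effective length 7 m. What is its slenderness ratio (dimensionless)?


Radius of gyration r = d / 4 = 193 / 4 = 48.25 mm
L_eff = 7000.0 mm
Slenderness ratio = L / r = 7000.0 / 48.25 = 145.08 (dimensionless)

145.08 (dimensionless)


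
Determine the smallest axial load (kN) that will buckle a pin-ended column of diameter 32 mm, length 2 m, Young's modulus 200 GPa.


I = pi * d^4 / 64 = 51471.85 mm^4
L = 2000.0 mm
P_cr = pi^2 * E * I / L^2
= 9.8696 * 200000.0 * 51471.85 / 2000.0^2
= 25400.34 N = 25.4003 kN

25.4003 kN


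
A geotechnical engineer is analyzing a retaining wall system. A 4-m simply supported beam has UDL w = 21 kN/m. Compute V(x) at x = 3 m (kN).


R_A = w * L / 2 = 21 * 4 / 2 = 42.0 kN
V(x) = R_A - w * x = 42.0 - 21 * 3
= -21.0 kN

-21.0 kN


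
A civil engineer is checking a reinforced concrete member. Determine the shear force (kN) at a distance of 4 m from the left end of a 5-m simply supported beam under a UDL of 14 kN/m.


R_A = w * L / 2 = 14 * 5 / 2 = 35.0 kN
V(x) = R_A - w * x = 35.0 - 14 * 4
= -21.0 kN

-21.0 kN


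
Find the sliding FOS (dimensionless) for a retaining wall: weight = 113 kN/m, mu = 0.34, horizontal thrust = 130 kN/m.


Resisting force = mu * W = 0.34 * 113 = 38.42 kN/m
FOS = Resisting / Driving = 38.42 / 130
= 0.2955 (dimensionless)

0.2955 (dimensionless)


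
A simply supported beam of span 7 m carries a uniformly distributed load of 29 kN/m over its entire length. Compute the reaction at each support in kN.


Total load = w * L = 29 * 7 = 203 kN
By symmetry, each reaction R = total / 2 = 203 / 2 = 101.5 kN

101.5 kN


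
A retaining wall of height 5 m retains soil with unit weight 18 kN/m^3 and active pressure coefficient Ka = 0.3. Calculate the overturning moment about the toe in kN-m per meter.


Pa = 0.5 * Ka * gamma * H^2
= 0.5 * 0.3 * 18 * 5^2
= 67.5 kN/m
Arm = H / 3 = 5 / 3 = 1.6667 m
Mo = Pa * arm = Pa * H / 3 = 67.5 * 5 / 3 = 112.5 kN-m/m

112.5 kN-m/m


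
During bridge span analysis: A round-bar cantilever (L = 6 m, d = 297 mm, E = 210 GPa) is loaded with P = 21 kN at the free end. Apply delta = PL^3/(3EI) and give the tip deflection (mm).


I = pi * d^4 / 64 = pi * 297^4 / 64 = 381940485.65 mm^4
L = 6000.0 mm, P = 21000.0 N, E = 210000.0 MPa
delta = P * L^3 / (3 * E * I)
= 21000.0 * 6000.0^3 / (3 * 210000.0 * 381940485.65)
= 18.8511 mm

18.8511 mm


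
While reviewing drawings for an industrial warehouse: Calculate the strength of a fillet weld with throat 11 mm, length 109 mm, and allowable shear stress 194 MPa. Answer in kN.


Strength = throat * length * allowable stress
= 11 * 109 * 194 N
= 232606 N
= 232.61 kN

232.61 kN


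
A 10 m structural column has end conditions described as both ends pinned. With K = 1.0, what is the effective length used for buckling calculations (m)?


L_eff = K * L
= 1.0 * 10
= 10.0 m

10.0 m


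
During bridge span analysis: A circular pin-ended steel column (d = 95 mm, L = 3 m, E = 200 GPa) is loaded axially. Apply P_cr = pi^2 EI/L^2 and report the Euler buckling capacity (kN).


I = pi * d^4 / 64 = 3998198.21 mm^4
L = 3000.0 mm
P_cr = pi^2 * E * I / L^2
= 9.8696 * 200000.0 * 3998198.21 / 3000.0^2
= 876902.99 N = 876.903 kN

876.903 kN


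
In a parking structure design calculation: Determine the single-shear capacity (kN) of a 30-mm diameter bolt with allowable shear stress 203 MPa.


A = pi * d^2 / 4 = pi * 30^2 / 4 = 706.8583 mm^2
V = f_v * A / 1000 = 203 * 706.8583 / 1000
= 143.4922 kN

143.4922 kN


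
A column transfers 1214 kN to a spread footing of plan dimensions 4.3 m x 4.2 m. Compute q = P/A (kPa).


A = 4.3 * 4.2 = 18.06 m^2
q = P / A = 1214 / 18.06
= 67.2204 kPa

67.2204 kPa


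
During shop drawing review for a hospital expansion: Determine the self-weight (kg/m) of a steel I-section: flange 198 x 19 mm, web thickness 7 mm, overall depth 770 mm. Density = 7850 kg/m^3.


A_flanges = 2 * 198 * 19 = 7524 mm^2
A_web = (770 - 2 * 19) * 7 = 5124 mm^2
A_total = 7524 + 5124 = 12648 mm^2 = 0.012648 m^2
Weight = rho * A = 7850 * 0.012648 = 99.2868 kg/m

99.2868 kg/m


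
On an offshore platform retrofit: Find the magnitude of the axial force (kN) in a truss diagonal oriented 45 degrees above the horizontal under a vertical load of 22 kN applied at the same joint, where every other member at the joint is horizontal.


At the joint, only the diagonal has a vertical component, so vertical equilibrium gives:
F * sin(45) = 22
F = 22 / sin(45)
= 22 / 0.707107
= 31.11 kN

31.11 kN


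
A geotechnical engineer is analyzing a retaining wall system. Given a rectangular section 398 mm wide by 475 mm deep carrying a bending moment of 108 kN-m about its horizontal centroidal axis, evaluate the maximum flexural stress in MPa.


I = b * h^3 / 12 = 398 * 475^3 / 12 = 3554533854.17 mm^4
y = h / 2 = 475 / 2 = 237.5 mm
M = 108 kN-m = 108000000.0 N-mm
sigma = M * y / I = 108000000.0 * 237.5 / 3554533854.17
= 7.22 MPa

7.22 MPa


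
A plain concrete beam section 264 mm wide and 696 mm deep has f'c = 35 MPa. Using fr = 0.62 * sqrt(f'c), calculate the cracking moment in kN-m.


fr = 0.62 * sqrt(35) = 0.62 * 5.9161 = 3.668 MPa
I = 264 * 696^3 / 12 = 7417377792.0 mm^4
y_t = 348.0 mm
M_cr = fr * I / y_t = 3.668 * 7417377792.0 / 348.0 N-mm
= 78.1802 kN-m

78.1802 kN-m


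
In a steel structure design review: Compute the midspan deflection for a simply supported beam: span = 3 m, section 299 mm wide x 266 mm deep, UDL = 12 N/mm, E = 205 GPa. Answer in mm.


I = 299 * 266^3 / 12 = 468958975.33 mm^4
L = 3000.0 mm, w = 12 N/mm, E = 205000.0 MPa
delta = 5 * w * L^4 / (384 * E * I)
= 5 * 12 * 3000.0^4 / (384 * 205000.0 * 468958975.33)
= 0.1316 mm

0.1316 mm


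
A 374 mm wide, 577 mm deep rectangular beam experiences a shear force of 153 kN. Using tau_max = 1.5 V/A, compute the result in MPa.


A = b * h = 374 * 577 = 215798 mm^2
V = 153 kN = 153000.0 N
tau_max = 1.5 * V / A = 1.5 * 153000.0 / 215798
= 1.0635 MPa

1.0635 MPa


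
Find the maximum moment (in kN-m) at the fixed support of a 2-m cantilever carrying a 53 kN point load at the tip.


For a cantilever with a point load at the free end:
M_max = P * L = 53 * 2 = 106 kN-m

106 kN-m


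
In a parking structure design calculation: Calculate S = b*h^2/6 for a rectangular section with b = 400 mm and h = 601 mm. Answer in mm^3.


S = b * h^2 / 6
= 400 * 601^2 / 6
= 400 * 361201 / 6
= 24080066.67 mm^3

24080066.67 mm^3


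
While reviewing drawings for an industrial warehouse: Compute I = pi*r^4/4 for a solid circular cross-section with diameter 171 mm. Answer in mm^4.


r = d / 2 = 171 / 2 = 85.5 mm
I = pi * r^4 / 4 = pi * 85.5^4 / 4
= 41971485.48 mm^4

41971485.48 mm^4


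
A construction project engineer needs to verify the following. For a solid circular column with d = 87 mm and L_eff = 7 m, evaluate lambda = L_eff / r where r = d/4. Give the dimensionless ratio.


Radius of gyration r = d / 4 = 87 / 4 = 21.75 mm
L_eff = 7000.0 mm
Slenderness ratio = L / r = 7000.0 / 21.75 = 321.84 (dimensionless)

321.84 (dimensionless)


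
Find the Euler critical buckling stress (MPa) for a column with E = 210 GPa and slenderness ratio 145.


sigma_cr = pi^2 * E / lambda^2
= 9.8696 * 210000.0 / 145^2
= 9.8696 * 210000.0 / 21025
= 98.5787 MPa

98.5787 MPa


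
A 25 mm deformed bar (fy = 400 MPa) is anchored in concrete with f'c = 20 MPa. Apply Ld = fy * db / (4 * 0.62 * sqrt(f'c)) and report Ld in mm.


Ld = (fy * db) / (4 * 0.62 * sqrt(f'c))
= (400 * 25) / (4 * 0.62 * sqrt(20))
= 10000 / 11.0909
= 901.64 mm

901.64 mm


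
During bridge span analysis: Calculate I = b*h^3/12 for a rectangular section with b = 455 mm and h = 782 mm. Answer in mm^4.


I = b * h^3 / 12
= 455 * 782^3 / 12
= 455 * 478211768 / 12
= 18132196203.33 mm^4

18132196203.33 mm^4


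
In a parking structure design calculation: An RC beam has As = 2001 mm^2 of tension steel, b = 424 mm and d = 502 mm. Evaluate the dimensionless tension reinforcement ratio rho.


rho = As / (b * d)
= 2001 / (424 * 502)
= 2001 / 212848
= 0.009401 (dimensionless)

0.009401 (dimensionless)


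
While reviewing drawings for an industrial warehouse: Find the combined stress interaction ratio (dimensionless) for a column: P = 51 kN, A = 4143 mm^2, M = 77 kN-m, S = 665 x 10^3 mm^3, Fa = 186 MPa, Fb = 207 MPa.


f_a = P / A = 51000.0 / 4143 = 12.3099 MPa
f_b = M / S = 77000000.0 / 665000.0 = 115.7895 MPa
Ratio = f_a / Fa + f_b / Fb
= 12.3099 / 186 + 115.7895 / 207
= 0.6256 (dimensionless)

0.6256 (dimensionless)


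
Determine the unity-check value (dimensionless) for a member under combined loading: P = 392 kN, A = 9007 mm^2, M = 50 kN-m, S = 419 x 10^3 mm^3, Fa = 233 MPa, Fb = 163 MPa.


f_a = P / A = 392000.0 / 9007 = 43.5217 MPa
f_b = M / S = 50000000.0 / 419000.0 = 119.3317 MPa
Ratio = f_a / Fa + f_b / Fb
= 43.5217 / 233 + 119.3317 / 163
= 0.9189 (dimensionless)

0.9189 (dimensionless)


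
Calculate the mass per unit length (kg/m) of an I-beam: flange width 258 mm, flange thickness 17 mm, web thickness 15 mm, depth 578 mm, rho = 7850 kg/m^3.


A_flanges = 2 * 258 * 17 = 8772 mm^2
A_web = (578 - 2 * 17) * 15 = 8160 mm^2
A_total = 8772 + 8160 = 16932 mm^2 = 0.016932 m^2
Weight = rho * A = 7850 * 0.016932 = 132.9162 kg/m

132.9162 kg/m


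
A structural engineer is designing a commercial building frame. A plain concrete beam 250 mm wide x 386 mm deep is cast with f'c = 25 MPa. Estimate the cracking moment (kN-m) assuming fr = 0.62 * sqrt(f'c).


fr = 0.62 * sqrt(25) = 0.62 * 5.0 = 3.1 MPa
I = 250 * 386^3 / 12 = 1198176166.67 mm^4
y_t = 193.0 mm
M_cr = fr * I / y_t = 3.1 * 1198176166.67 / 193.0 N-mm
= 19.2453 kN-m

19.2453 kN-m


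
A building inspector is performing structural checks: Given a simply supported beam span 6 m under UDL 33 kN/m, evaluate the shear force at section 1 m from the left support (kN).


R_A = w * L / 2 = 33 * 6 / 2 = 99.0 kN
V(x) = R_A - w * x = 99.0 - 33 * 1
= 66.0 kN

66.0 kN


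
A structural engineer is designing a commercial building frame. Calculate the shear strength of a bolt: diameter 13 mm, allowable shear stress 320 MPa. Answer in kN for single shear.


A = pi * d^2 / 4 = pi * 13^2 / 4 = 132.7323 mm^2
V = f_v * A / 1000 = 320 * 132.7323 / 1000
= 42.4743 kN

42.4743 kN


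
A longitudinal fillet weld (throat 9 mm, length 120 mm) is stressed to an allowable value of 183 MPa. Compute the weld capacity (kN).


Strength = throat * length * allowable stress
= 9 * 120 * 183 N
= 197640 N
= 197.64 kN

197.64 kN


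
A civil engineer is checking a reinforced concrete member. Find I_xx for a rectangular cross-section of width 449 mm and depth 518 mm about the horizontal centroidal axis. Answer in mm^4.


I = b * h^3 / 12
= 449 * 518^3 / 12
= 449 * 138991832 / 12
= 5200611047.33 mm^4

5200611047.33 mm^4


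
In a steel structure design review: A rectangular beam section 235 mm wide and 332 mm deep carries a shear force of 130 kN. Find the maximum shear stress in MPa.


A = b * h = 235 * 332 = 78020 mm^2
V = 130 kN = 130000.0 N
tau_max = 1.5 * V / A = 1.5 * 130000.0 / 78020
= 2.4994 MPa

2.4994 MPa


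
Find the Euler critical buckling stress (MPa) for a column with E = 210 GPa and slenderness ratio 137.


sigma_cr = pi^2 * E / lambda^2
= 9.8696 * 210000.0 / 137^2
= 9.8696 * 210000.0 / 18769
= 110.4277 MPa

110.4277 MPa


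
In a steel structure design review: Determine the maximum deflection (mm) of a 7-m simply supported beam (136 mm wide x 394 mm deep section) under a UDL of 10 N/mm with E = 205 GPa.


I = 136 * 394^3 / 12 = 693180485.33 mm^4
L = 7000.0 mm, w = 10 N/mm, E = 205000.0 MPa
delta = 5 * w * L^4 / (384 * E * I)
= 5 * 10 * 7000.0^4 / (384 * 205000.0 * 693180485.33)
= 2.2 mm

2.2 mm


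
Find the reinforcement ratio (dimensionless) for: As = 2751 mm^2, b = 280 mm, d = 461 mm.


rho = As / (b * d)
= 2751 / (280 * 461)
= 2751 / 129080
= 0.021312 (dimensionless)

0.021312 (dimensionless)


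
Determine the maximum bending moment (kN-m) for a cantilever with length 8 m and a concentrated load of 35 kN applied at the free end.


For a cantilever with a point load at the free end:
M_max = P * L = 35 * 8 = 280 kN-m

280 kN-m


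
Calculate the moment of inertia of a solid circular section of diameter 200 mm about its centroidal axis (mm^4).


r = d / 2 = 200 / 2 = 100.0 mm
I = pi * r^4 / 4 = pi * 100.0^4 / 4
= 78539816.34 mm^4

78539816.34 mm^4
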